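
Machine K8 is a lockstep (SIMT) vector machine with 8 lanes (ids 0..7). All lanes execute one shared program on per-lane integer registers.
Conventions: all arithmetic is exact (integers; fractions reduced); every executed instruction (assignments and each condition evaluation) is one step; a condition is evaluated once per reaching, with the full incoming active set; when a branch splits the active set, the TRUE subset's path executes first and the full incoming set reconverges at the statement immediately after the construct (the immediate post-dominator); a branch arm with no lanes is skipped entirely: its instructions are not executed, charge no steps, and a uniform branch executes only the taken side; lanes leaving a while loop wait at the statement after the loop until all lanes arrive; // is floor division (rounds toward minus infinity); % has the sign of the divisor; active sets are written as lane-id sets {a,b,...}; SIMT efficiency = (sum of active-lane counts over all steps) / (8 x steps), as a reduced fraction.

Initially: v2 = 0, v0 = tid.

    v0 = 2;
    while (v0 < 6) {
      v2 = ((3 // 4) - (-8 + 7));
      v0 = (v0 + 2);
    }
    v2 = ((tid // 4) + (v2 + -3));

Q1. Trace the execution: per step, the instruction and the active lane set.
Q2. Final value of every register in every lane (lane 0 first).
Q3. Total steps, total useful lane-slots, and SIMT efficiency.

step 0: v0 <- 2                      {0,1,2,3,4,5,6,7}
step 1: eval (v0 < 6)                {0,1,2,3,4,5,6,7}
step 2: v2 <- ((3 // 4) - (-8 + 7))  {0,1,2,3,4,5,6,7}
step 3: v0 <- (v0 + 2)               {0,1,2,3,4,5,6,7}
step 4: eval (v0 < 6)                {0,1,2,3,4,5,6,7}
step 5: v2 <- ((3 // 4) - (-8 + 7))  {0,1,2,3,4,5,6,7}
step 6: v0 <- (v0 + 2)               {0,1,2,3,4,5,6,7}
step 7: eval (v0 < 6)                {0,1,2,3,4,5,6,7}
step 8: v2 <- ((tid // 4) + (v2 + -3)) {0,1,2,3,4,5,6,7}

Answer: 9 steps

v2: -2,-2,-2,-2,-1,-1,-1,-1
v0: 6,6,6,6,6,6,6,6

steps = 9; useful = 72; efficiency = 72/72 = 1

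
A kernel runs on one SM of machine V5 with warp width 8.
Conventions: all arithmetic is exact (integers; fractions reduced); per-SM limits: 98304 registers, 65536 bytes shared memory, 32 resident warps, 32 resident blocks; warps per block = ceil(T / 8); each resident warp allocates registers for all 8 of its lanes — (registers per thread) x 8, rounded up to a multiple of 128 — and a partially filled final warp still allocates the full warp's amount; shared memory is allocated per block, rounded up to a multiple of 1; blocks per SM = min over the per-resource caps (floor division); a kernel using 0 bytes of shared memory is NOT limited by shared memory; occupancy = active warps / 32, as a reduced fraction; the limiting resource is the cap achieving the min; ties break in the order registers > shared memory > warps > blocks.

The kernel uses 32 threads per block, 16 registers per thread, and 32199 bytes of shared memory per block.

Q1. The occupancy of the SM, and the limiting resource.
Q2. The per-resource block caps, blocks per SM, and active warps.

Answer: occupancy 1/4, limited by shared memory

registers: 192 blocks
shared memory: 2 blocks
warps: 8 blocks
blocks: 32 blocks

Answer: 2 blocks, 8 active warps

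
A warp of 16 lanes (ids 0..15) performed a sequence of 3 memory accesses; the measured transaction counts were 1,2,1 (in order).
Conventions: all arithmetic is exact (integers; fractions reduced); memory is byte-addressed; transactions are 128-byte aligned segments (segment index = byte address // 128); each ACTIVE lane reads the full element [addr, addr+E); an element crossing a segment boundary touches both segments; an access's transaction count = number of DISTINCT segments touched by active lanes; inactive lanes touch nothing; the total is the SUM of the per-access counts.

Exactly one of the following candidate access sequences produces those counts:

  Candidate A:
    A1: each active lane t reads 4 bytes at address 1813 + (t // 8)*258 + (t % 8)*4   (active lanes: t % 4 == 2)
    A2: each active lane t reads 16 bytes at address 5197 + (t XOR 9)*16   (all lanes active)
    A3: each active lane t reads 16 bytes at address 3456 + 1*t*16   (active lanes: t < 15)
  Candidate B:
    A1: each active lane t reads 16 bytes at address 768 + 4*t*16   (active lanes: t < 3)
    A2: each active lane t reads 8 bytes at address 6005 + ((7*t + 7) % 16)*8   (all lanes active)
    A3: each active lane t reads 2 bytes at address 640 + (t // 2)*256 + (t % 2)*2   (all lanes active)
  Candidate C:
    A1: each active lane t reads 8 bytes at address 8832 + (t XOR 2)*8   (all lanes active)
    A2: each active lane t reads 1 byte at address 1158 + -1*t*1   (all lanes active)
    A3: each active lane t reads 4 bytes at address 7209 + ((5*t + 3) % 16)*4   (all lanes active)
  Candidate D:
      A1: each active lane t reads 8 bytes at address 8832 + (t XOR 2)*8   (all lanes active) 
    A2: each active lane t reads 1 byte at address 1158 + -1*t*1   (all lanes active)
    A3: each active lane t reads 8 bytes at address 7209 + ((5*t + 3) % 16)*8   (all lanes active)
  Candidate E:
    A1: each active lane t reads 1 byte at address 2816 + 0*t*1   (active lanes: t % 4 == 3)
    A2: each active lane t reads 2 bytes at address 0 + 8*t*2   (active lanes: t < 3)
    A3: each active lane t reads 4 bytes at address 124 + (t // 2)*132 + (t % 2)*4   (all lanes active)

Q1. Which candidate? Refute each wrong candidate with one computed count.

A: A1 gives 2 transactions, not 1
B: A1 gives 2 transactions, not 1
D: A3 gives 2 transactions, not 1
E: A2 gives 1 transaction, not 2
C: all counts match (1,2,1)

Answer: C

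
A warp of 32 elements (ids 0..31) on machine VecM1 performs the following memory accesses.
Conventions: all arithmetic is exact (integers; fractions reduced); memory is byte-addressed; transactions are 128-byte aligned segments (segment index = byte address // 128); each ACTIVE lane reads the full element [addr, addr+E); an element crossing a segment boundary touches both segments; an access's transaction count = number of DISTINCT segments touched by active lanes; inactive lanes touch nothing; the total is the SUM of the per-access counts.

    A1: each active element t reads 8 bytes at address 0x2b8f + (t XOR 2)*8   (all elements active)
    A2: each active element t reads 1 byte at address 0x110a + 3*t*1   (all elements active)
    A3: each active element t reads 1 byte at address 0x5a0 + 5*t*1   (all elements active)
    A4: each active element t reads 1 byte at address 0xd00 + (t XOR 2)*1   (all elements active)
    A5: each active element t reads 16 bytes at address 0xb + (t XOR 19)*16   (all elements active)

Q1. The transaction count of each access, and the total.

A1: 3 transactions
A2: 1 transaction
A3: 2 transactions
A4: 1 transaction
A5: 5 transactions

Answer: 3,1,2,1,5; total 12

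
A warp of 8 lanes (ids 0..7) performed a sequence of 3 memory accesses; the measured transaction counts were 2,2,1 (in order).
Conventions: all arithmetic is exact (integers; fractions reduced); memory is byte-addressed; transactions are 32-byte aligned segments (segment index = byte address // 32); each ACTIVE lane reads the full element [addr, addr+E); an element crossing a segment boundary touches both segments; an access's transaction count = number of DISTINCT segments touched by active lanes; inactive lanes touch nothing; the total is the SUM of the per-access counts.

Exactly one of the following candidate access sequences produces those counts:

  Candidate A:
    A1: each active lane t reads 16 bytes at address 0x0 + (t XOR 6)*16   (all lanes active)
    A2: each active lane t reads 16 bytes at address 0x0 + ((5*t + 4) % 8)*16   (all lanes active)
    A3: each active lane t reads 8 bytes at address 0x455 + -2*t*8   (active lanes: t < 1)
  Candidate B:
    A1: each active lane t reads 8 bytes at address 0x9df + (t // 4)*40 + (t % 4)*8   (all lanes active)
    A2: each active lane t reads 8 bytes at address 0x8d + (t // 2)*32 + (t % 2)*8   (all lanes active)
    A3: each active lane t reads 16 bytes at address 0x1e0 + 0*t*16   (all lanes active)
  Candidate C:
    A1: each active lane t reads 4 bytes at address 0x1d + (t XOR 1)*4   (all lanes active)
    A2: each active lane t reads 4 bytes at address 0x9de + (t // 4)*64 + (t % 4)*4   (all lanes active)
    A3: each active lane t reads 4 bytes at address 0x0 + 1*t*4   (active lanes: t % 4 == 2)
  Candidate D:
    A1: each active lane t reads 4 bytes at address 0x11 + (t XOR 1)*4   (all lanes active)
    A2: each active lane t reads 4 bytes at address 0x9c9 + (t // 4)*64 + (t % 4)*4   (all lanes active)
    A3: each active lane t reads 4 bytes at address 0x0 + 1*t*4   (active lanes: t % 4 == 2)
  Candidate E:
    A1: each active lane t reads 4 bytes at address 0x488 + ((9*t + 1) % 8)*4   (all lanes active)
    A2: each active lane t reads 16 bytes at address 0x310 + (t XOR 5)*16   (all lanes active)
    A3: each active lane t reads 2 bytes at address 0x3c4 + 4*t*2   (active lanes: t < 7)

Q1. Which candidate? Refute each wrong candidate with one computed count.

A: A1 gives 4 transactions, not 2
B: A1 gives 4 transactions, not 2
C: A2 gives 4 transactions, not 2
E: A2 gives 5 transactions, not 2
D: all counts match (2,2,1)

Answer: D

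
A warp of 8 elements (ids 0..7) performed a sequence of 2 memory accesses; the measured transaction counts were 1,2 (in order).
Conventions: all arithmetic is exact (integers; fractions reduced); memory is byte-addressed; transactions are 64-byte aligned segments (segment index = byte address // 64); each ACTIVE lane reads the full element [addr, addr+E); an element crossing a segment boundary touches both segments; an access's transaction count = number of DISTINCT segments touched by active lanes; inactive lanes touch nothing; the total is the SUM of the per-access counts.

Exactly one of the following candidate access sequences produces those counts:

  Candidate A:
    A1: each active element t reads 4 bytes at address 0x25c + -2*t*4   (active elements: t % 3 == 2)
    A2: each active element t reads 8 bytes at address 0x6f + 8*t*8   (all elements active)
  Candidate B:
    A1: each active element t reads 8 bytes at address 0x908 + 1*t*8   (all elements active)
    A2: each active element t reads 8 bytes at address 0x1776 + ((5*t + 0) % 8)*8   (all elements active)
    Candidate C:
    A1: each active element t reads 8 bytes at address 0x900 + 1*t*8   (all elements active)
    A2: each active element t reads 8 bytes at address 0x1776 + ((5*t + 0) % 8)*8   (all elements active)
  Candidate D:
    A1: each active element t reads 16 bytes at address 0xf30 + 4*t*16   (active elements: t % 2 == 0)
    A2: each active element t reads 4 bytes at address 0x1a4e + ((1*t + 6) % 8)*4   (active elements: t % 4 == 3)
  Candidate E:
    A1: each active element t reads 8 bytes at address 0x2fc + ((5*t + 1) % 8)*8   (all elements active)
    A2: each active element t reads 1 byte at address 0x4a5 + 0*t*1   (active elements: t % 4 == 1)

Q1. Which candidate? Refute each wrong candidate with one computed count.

A: A1 gives 2 transactions, not 1
B: A1 gives 2 transactions, not 1
D: A1 gives 4 transactions, not 1
E: A1 gives 2 transactions, not 1
C: all counts match (1,2)

Answer: C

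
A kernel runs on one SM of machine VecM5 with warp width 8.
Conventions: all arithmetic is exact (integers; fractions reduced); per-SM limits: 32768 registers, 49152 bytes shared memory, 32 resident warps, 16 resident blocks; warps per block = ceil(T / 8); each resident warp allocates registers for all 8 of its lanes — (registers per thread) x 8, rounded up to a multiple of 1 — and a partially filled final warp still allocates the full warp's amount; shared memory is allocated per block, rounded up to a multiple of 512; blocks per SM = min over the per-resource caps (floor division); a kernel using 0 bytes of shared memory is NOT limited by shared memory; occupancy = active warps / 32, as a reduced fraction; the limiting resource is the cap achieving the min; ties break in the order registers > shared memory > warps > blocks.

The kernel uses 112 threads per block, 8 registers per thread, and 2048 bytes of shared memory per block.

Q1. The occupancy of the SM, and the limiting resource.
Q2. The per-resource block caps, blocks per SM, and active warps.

Answer: occupancy 7/8, limited by warps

registers: 36 blocks
shared memory: 24 blocks
warps: 2 blocks
blocks: 16 blocks

Answer: 2 blocks, 28 active warps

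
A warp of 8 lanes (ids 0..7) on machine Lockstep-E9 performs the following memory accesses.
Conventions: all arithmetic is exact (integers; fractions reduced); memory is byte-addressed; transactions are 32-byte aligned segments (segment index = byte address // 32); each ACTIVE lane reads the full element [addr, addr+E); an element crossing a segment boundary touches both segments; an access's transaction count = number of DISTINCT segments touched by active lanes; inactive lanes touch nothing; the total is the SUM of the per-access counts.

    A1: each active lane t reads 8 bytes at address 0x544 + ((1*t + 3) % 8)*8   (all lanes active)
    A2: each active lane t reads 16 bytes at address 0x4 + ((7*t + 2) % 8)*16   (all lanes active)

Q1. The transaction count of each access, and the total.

A1: 3 transactions
A2: 5 transactions

Answer: 3,5; total 8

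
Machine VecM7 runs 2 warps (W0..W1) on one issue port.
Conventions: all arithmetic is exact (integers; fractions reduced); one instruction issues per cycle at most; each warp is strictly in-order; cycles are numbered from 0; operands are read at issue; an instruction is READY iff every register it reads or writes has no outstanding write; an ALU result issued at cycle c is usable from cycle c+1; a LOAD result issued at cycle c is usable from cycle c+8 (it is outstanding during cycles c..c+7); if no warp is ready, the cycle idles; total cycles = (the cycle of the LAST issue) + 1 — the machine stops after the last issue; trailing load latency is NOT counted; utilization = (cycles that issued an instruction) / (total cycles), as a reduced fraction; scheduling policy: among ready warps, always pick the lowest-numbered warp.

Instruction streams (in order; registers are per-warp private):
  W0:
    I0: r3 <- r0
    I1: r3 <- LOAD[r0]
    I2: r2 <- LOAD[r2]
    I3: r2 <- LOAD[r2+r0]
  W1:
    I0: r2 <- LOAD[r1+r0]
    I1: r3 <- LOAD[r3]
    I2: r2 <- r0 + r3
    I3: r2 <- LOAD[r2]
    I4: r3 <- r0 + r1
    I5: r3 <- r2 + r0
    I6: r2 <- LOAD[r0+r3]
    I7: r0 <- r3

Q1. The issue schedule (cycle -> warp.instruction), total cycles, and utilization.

cycle 0: W0.I0
cycle 1: W0.I1
cycle 2: W0.I2
cycle 3: W1.I0
cycle 4: W1.I1
cycle 5: idle
cycle 6: idle
cycle 7: idle
cycle 8: idle
cycle 9: idle
cycle 10: W0.I3
cycle 11: idle
cycle 12: W1.I2
cycle 13: W1.I3
cycle 14: W1.I4
cycle 15: idle
cycle 16: idle
cycle 17: idle
cycle 18: idle
cycle 19: idle
cycle 20: idle
cycle 21: W1.I5
cycle 22: W1.I6
cycle 23: W1.I7

Answer: 24 cycles, utilization 1/2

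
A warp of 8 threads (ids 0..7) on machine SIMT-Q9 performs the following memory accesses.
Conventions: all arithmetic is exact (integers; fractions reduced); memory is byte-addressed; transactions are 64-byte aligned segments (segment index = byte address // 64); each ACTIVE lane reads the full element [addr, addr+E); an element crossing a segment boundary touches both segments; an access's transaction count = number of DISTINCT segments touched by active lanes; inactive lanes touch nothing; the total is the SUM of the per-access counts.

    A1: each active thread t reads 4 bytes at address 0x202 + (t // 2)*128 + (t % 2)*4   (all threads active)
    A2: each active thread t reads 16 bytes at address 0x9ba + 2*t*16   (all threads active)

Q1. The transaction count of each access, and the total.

A1: 4 transactions
A2: 5 transactions

Answer: 4,5; total 9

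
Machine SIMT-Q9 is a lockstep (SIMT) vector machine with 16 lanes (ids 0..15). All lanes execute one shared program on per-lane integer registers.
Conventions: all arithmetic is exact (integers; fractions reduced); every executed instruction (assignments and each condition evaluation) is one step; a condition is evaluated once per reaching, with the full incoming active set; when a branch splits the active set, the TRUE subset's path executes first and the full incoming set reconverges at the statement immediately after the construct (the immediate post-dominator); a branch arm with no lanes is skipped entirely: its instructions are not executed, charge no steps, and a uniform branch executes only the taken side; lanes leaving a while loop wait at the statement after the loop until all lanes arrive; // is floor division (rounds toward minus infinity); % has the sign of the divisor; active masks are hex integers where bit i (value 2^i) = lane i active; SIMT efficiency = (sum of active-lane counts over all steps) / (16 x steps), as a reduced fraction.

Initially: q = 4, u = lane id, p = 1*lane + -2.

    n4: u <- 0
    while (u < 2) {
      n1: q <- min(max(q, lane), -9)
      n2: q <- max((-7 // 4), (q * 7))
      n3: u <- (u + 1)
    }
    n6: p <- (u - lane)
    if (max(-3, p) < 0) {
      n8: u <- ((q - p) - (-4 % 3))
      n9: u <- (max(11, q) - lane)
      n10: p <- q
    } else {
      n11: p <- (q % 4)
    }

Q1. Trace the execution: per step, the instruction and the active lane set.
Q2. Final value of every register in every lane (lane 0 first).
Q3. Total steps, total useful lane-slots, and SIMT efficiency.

step 0: u <- 0                       0xffff
step 1: eval (u < 2)                 0xffff
step 2: q <- min(max(q, lane), -9)   0xffff
step 3: q <- max((-7 // 4), (q * 7)) 0xffff
step 4: u <- (u + 1)                 0xffff
step 5: eval (u < 2)                 0xffff
step 6: q <- min(max(q, lane), -9)   0xffff
step 7: q <- max((-7 // 4), (q * 7)) 0xffff
step 8: u <- (u + 1)                 0xffff
step 9: eval (u < 2)                 0xffff
step 10: p <- (u - lane)              0xffff
step 11: eval (max(-3, p) < 0)        0xffff
step 12: u <- ((q - p) - (-4 % 3))    0xfff8
step 13: u <- (max(11, q) - lane)     0xfff8
step 14: p <- q                       0xfff8
step 15: p <- (q % 4)                 0x0007

Answer: 16 steps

q: -2,-2,-2,-2,-2,-2,-2,-2,-2,-2,-2,-2,-2,-2,-2,-2
u: 2,2,2,8,7,6,5,4,3,2,1,0,-1,-2,-3,-4
p: 2,2,2,-2,-2,-2,-2,-2,-2,-2,-2,-2,-2,-2,-2,-2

steps = 16; useful = 234; efficiency = 234/256 = 117/128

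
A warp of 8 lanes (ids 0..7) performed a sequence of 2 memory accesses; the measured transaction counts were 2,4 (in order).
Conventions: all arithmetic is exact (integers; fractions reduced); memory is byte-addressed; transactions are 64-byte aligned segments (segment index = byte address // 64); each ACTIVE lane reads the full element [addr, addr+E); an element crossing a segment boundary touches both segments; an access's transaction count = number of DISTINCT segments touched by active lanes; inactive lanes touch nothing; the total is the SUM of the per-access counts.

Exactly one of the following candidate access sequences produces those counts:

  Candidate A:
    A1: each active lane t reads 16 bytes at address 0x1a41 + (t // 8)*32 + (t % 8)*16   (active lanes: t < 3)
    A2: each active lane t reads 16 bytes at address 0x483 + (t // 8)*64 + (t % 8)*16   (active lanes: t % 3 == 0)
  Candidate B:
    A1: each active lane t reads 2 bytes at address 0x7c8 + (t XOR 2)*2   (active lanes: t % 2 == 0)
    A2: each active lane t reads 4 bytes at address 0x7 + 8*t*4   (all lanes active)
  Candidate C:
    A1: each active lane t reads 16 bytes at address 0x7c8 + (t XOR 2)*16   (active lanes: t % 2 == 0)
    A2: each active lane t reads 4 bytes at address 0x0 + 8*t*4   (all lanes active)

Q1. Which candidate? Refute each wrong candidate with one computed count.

A: A1 gives 1 transaction, not 2
B: A1 gives 1 transaction, not 2
C: all counts match (2,4)

Answer: C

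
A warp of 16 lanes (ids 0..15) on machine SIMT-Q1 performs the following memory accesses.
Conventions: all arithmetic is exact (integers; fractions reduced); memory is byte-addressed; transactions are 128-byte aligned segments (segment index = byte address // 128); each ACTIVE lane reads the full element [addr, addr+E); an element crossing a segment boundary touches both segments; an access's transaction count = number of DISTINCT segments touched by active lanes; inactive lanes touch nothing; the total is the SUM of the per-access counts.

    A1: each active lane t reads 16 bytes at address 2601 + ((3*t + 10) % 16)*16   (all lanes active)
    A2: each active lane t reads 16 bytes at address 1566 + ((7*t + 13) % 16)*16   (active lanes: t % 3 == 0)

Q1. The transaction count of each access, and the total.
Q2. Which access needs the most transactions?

A1: 3 transactions
A2: 2 transactions

Answer: 3,2; total 5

Answer: A1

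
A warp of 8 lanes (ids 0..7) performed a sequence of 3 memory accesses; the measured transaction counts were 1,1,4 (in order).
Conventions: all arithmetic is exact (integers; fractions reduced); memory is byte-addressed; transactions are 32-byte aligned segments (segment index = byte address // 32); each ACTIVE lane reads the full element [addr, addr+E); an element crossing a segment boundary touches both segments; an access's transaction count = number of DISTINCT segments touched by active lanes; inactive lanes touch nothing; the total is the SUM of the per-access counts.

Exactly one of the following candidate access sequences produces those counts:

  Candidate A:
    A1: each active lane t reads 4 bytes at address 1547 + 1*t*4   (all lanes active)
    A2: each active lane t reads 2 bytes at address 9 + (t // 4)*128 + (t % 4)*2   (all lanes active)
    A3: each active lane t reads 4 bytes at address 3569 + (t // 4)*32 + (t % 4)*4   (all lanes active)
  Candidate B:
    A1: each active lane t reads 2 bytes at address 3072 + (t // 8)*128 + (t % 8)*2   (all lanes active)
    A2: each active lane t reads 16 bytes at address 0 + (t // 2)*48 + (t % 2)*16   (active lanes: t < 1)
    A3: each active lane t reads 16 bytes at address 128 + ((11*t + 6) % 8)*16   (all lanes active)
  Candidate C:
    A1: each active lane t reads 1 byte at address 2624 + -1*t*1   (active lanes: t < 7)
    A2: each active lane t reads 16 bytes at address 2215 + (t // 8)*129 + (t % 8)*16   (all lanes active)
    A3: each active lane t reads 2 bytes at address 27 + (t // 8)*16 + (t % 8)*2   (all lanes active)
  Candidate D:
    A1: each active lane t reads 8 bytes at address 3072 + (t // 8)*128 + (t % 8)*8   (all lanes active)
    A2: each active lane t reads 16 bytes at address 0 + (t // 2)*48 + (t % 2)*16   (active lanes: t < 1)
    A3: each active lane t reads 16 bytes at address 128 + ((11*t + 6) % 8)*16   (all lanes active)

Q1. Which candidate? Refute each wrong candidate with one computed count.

A: A1 gives 2 transactions, not 1
C: A1 gives 2 transactions, not 1
D: A1 gives 2 transactions, not 1
B: all counts match (1,1,4)

Answer: B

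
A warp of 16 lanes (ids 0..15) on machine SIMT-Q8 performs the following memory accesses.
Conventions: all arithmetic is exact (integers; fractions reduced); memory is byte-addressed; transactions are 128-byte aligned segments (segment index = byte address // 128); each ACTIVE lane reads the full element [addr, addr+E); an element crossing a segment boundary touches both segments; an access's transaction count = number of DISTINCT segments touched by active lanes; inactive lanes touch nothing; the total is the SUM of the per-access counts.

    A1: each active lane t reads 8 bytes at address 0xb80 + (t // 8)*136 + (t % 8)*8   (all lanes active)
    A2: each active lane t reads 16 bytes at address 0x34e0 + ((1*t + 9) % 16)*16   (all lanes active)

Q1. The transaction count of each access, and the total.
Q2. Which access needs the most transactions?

A1: 2 transactions
A2: 3 transactions

Answer: 2,3; total 5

Answer: A2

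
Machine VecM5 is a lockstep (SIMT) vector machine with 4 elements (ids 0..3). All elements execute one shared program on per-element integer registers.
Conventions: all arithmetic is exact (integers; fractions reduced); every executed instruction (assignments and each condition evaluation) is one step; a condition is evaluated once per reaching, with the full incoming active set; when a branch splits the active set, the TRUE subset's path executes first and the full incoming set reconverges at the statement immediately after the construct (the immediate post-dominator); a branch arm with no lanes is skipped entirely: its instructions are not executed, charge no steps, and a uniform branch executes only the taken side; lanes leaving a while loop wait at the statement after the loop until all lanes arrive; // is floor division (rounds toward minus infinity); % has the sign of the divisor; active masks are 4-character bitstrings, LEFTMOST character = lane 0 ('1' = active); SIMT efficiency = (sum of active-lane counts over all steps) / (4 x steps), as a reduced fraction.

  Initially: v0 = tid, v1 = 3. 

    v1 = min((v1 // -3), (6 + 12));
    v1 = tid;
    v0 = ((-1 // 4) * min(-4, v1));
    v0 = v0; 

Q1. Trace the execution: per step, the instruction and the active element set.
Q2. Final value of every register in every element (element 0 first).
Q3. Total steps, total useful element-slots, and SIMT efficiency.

step 0: v1 <- min((v1 // -3), (6 + 12)) 1111
step 1: v1 <- tid                    1111
step 2: v0 <- ((-1 // 4) * min(-4, v1)) 1111
step 3: v0 <- v0                     1111

Answer: 4 steps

v0: 4,4,4,4
v1: 0,1,2,3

steps = 4; useful = 16; efficiency = 16/16 = 1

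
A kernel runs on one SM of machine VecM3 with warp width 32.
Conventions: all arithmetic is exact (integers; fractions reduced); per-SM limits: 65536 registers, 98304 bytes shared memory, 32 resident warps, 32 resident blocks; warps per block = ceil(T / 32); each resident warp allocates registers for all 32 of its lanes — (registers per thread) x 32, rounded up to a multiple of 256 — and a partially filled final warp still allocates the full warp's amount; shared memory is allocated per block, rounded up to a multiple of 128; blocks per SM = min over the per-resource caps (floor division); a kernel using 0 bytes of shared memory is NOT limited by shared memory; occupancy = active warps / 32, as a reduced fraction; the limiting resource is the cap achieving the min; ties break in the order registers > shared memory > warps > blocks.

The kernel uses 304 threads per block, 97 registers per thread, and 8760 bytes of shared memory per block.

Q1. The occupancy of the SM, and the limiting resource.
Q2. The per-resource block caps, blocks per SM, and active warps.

Answer: occupancy 5/16, limited by registers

registers: 1 block
shared memory: 11 blocks
warps: 3 blocks
blocks: 32 blocks

Answer: 1 block, 10 active warps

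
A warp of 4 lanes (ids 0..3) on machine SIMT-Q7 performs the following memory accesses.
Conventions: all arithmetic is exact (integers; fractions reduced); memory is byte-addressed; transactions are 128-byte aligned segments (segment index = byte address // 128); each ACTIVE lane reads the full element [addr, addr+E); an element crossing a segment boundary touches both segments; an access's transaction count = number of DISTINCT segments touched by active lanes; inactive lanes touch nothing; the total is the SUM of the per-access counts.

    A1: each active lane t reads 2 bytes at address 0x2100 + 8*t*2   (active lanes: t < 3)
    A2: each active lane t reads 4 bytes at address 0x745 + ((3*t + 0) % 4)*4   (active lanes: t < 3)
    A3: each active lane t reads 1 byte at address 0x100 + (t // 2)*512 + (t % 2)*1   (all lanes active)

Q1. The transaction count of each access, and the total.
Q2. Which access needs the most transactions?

A1: 1 transaction
A2: 1 transaction
A3: 2 transactions

Answer: 1,1,2; total 4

Answer: A3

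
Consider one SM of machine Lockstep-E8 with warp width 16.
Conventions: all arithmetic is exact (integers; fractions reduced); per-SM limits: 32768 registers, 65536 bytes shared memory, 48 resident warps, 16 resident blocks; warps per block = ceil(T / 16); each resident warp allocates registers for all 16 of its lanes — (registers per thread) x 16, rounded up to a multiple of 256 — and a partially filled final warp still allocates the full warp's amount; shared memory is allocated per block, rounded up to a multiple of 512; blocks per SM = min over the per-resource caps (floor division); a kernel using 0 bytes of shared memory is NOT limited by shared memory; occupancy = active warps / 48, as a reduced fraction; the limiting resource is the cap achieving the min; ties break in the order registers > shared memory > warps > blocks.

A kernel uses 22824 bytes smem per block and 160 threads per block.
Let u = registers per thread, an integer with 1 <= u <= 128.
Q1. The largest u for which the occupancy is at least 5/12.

Answer: u = 96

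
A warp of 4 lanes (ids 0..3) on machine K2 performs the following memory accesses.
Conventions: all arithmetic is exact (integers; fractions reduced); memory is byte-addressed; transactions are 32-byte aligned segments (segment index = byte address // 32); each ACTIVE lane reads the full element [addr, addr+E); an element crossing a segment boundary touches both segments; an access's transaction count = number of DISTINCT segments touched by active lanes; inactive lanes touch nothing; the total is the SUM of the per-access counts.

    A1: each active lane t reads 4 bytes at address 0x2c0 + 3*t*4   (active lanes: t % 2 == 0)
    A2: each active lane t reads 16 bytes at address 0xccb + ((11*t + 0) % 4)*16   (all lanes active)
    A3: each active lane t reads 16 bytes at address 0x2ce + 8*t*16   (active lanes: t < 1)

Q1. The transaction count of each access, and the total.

A1: 1 transaction
A2: 3 transactions
A3: 1 transaction

Answer: 1,3,1; total 5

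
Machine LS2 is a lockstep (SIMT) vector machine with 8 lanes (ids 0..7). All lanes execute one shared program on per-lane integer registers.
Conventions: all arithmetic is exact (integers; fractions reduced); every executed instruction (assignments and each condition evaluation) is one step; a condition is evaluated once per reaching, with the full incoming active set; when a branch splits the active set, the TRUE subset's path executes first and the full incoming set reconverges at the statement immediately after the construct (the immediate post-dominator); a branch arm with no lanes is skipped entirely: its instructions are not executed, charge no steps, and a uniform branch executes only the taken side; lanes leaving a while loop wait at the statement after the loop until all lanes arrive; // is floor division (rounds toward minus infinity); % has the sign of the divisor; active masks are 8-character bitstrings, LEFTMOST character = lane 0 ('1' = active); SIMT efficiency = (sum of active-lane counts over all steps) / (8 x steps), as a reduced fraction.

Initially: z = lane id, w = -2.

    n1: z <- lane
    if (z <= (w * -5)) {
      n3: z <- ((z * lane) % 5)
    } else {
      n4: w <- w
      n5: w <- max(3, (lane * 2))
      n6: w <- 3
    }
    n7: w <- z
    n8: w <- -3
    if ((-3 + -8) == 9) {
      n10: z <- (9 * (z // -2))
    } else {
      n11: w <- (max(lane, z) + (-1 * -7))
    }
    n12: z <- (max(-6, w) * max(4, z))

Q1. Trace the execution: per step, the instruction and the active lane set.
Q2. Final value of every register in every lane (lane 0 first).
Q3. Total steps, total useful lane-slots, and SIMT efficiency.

step 0: z <- lane                    11111111
step 1: eval (z <= (w * -5))         11111111
step 2: z <- ((z * lane) % 5)        11111111
step 3: w <- z                       11111111
step 4: w <- -3                      11111111
step 5: eval ((-3 + -8) == 9)        11111111
step 6: w <- (max(lane, z) + (-1 * -7)) 11111111
step 7: z <- (max(-6, w) * max(4, z)) 11111111

Answer: 8 steps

z: 28,32,44,44,44,48,52,56
w: 7,8,11,11,11,12,13,14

steps = 8; useful = 64; efficiency = 64/64 = 1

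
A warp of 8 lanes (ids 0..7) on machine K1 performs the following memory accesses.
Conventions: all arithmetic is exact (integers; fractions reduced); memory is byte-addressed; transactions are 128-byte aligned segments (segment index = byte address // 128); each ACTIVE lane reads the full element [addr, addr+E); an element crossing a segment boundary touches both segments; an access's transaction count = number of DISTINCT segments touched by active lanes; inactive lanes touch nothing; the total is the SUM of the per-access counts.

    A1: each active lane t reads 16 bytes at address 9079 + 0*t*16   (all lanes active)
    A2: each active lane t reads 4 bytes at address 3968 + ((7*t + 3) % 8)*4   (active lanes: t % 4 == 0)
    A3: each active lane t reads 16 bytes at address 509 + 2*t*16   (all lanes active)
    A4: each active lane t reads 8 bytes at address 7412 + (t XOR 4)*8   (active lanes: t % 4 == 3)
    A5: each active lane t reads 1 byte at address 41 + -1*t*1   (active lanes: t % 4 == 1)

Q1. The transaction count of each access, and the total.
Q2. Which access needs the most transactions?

A1: 2 transactions
A2: 1 transaction
A3: 3 transactions
A4: 1 transaction
A5: 1 transaction

Answer: 2,1,3,1,1; total 8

Answer: A3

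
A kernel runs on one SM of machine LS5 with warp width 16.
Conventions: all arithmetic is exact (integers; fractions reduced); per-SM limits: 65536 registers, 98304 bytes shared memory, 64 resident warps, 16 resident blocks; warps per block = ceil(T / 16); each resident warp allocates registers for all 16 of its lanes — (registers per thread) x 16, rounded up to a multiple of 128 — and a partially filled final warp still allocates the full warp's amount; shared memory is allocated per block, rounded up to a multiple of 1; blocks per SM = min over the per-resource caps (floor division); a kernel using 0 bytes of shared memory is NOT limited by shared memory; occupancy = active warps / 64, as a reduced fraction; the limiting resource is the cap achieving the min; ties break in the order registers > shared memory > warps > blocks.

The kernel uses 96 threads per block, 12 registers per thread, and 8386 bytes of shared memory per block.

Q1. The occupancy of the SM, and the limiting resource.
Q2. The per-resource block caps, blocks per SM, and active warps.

Answer: occupancy 15/16, limited by warps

registers: 42 blocks
shared memory: 11 blocks
warps: 10 blocks
blocks: 16 blocks

Answer: 10 blocks, 60 active warps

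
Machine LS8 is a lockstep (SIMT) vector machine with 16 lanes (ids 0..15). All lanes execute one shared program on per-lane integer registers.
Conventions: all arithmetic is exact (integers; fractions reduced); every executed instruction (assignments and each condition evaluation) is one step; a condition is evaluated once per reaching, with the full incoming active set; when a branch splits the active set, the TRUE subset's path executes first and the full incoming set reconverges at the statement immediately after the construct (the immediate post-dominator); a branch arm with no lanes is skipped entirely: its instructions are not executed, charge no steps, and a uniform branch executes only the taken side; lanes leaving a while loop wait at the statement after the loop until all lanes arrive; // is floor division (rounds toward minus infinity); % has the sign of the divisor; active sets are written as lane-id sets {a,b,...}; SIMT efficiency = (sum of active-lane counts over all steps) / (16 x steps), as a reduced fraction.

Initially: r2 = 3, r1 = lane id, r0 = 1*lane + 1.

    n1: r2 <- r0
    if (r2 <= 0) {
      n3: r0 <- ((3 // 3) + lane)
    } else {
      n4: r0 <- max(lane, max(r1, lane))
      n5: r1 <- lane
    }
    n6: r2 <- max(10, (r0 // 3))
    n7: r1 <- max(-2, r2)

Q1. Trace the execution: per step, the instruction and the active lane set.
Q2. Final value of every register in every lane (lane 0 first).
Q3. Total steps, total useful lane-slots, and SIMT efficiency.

step 0: r2 <- r0                     {0,1,2,3,4,5,6,7,8,9,10,11,12,13,14,15}
step 1: eval (r2 <= 0)               {0,1,2,3,4,5,6,7,8,9,10,11,12,13,14,15}
step 2: r0 <- max(lane, max(r1, lane)) {0,1,2,3,4,5,6,7,8,9,10,11,12,13,14,15}
step 3: r1 <- lane                   {0,1,2,3,4,5,6,7,8,9,10,11,12,13,14,15}
step 4: r2 <- max(10, (r0 // 3))     {0,1,2,3,4,5,6,7,8,9,10,11,12,13,14,15}
step 5: r1 <- max(-2, r2)            {0,1,2,3,4,5,6,7,8,9,10,11,12,13,14,15}

Answer: 6 steps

r2: 10,10,10,10,10,10,10,10,10,10,10,10,10,10,10,10
r1: 10,10,10,10,10,10,10,10,10,10,10,10,10,10,10,10
r0: 0,1,2,3,4,5,6,7,8,9,10,11,12,13,14,15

steps = 6; useful = 96; efficiency = 96/96 = 1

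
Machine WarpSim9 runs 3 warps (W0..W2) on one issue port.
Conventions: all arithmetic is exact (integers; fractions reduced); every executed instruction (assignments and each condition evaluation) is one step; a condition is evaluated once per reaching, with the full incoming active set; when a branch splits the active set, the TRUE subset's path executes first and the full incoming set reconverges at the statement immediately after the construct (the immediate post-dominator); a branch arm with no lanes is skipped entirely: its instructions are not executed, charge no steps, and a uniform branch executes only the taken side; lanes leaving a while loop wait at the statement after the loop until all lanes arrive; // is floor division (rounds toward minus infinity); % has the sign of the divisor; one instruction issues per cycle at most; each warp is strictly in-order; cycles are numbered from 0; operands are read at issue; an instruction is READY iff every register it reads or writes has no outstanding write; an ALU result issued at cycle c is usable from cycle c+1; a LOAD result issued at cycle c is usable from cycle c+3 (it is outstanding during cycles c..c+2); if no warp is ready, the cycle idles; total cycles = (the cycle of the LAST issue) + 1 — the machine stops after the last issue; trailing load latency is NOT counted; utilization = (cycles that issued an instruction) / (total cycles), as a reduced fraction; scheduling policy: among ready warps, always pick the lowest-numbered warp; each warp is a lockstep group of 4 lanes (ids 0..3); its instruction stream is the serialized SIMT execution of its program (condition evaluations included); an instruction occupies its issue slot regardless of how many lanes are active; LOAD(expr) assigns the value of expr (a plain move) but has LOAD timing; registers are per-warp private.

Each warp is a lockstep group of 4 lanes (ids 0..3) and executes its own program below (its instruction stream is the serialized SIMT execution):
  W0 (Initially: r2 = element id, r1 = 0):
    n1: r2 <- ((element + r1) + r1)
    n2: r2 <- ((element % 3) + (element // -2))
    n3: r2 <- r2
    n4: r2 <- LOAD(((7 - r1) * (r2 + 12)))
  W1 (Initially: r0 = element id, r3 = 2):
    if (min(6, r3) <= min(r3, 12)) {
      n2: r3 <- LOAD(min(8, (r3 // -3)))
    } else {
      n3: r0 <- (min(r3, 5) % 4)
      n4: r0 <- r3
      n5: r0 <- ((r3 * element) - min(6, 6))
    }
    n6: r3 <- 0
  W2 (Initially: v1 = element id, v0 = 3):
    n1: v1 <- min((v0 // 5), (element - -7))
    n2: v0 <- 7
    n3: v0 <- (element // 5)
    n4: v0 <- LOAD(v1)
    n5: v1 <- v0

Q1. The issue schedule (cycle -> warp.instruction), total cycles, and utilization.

cycle 0: W0.I0
cycle 1: W0.I1
cycle 2: W0.I2
cycle 3: W0.I3
cycle 4: W1.I0
cycle 5: W1.I1
cycle 6: W2.I0
cycle 7: W2.I1
cycle 8: W1.I2
cycle 9: W2.I2
cycle 10: W2.I3
cycle 11: idle
cycle 12: idle
cycle 13: W2.I4

Answer: 14 cycles, utilization 6/7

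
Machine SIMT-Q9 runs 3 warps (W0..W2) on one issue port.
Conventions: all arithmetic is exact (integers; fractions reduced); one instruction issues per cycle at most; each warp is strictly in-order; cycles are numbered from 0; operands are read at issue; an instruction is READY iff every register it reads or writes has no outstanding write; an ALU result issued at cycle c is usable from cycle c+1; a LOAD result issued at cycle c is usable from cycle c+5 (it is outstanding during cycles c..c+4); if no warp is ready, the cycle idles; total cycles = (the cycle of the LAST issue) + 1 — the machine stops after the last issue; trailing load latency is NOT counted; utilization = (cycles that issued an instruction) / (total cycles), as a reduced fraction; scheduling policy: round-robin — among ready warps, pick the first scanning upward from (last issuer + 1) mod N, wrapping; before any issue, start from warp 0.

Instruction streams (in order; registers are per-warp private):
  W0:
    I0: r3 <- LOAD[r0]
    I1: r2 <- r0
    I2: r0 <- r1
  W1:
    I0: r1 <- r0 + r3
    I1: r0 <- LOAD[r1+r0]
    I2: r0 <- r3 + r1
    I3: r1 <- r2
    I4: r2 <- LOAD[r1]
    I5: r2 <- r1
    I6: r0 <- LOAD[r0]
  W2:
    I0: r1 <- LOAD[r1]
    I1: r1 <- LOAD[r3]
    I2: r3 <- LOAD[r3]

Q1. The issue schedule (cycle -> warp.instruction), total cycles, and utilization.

cycle 0: W0.I0
cycle 1: W1.I0
cycle 2: W2.I0
cycle 3: W0.I1
cycle 4: W1.I1
cycle 5: W0.I2
cycle 6: idle
cycle 7: W2.I1
cycle 8: W2.I2
cycle 9: W1.I2
cycle 10: W1.I3
cycle 11: W1.I4
cycle 12: idle
cycle 13: idle
cycle 14: idle
cycle 15: idle
cycle 16: W1.I5
cycle 17: W1.I6

Answer: 18 cycles, utilization 13/18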